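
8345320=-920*(-9071)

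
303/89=3+36/89≈3.40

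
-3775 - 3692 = -7467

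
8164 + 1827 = 9991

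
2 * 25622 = 51244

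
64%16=0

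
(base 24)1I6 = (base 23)1L2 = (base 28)186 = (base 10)1014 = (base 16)3F6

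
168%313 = 168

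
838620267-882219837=-43599570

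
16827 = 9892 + 6935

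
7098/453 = 15 + 101/151 ≈ 15.67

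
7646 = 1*7646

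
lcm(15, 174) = 870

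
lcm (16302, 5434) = 16302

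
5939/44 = 134 + 43/44 ≈ 134.98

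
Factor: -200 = -1 * 2^3 * 5^2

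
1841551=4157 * 443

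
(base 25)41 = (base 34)2x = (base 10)101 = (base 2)1100101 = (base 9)122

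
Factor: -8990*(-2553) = 2^1*3^1*5^1*23^1*29^1*31^1*37^1 = 22951470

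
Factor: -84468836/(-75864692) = 1009^(-1)*18797^(-1)*21117209^1 = 21117209/18966173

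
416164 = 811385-395221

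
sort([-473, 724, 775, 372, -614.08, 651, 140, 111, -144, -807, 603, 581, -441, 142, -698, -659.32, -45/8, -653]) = [-807, -698, -659.32, -653, -614.08, -473, -441, -144, -45/8, 111, 140, 142, 372, 581, 603, 651, 724, 775]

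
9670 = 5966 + 3704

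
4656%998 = 664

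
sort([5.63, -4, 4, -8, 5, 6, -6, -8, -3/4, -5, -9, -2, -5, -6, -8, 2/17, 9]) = [-9, -8, -8, -8, -6, -6, -5, -5, -4, -2, -3/4, 2/17, 4, 5, 5.63, 6, 9]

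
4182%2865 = 1317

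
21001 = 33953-12952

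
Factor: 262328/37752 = 3^(-1)*13^(-1)*271^1 = 271/39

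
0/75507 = 0 = 0.00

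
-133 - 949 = -1082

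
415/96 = 4 + 31/96 ≈ 4.32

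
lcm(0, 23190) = 0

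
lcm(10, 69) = 690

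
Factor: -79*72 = -1*2^3*3^2*79^1 = -5688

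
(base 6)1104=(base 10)256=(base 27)9d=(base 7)514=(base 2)100000000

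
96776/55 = 1759+31/55 ≈ 1759.56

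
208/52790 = 104/26395 ≈ 0.00394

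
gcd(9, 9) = 9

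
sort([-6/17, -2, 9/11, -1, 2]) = [-2, -1, -6/17, 9/11, 2]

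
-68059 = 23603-91662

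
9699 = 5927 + 3772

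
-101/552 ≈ -0.183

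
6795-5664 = 1131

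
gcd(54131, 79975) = 7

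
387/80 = 4 + 67/80 ≈ 4.84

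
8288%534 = 278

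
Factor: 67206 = 2^1*3^1*23^1*487^1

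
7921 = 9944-2023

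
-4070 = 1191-5261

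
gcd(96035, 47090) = 5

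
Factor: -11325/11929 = -1*3^1*5^2*79^(-1) = -75/79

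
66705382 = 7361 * 9062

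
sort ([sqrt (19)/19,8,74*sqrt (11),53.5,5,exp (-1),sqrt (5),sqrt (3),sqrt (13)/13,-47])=[-47,sqrt (19)/19,sqrt (13)/13,exp (-1),sqrt (3),sqrt (5),5,8,53.5,74*sqrt (11)]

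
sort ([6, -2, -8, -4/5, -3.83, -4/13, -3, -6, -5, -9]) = [-9, -8, -6, -5, -3.83, -3, -2, -4/5, -4/13, 6]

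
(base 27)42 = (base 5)420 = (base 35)35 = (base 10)110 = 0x6e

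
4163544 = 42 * 99132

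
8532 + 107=8639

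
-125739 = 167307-293046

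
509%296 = 213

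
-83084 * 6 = -498504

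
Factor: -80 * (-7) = 2^4 * 5^1 * 7^1 = 560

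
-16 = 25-41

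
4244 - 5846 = -1602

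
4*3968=15872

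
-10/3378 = -5/1689 ≈ -0.00296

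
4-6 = -2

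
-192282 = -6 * 32047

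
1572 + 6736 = 8308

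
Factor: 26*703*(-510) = -1*2^2*3^1*5^1*13^1*17^1*19^1*37^1 = -9321780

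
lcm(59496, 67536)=2498832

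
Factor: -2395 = -1*5^1*479^1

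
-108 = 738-846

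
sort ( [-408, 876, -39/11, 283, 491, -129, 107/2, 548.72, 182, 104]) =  [-408, -129, -39/11, 107/2, 104, 182, 283, 491, 548.72, 876]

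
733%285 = 163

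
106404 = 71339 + 35065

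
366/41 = 8 + 38/41 ≈ 8.93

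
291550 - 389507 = -97957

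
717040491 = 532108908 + 184931583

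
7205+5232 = 12437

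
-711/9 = -79 = -79.00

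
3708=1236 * 3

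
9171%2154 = 555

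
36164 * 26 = 940264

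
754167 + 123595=877762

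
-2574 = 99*(-26)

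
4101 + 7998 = 12099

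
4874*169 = 823706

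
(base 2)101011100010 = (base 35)29l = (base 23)563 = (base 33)2ie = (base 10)2786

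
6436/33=195+1/33 ≈ 195.03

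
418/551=22/29 ≈ 0.759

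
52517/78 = 673 + 23/78 ≈ 673.29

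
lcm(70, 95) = 1330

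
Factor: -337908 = -1*2^2*3^1*29^1*971^1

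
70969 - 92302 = -21333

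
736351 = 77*9563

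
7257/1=7257=7257.00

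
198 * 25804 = 5109192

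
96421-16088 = 80333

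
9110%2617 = 1259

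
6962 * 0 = 0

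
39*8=312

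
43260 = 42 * 1030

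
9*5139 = 46251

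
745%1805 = 745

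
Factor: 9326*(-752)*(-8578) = 2^6*47^1*4289^1*4663^1 = 60158817856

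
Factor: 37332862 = 2^1*7^1*2666633^1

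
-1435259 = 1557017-2992276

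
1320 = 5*264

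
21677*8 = 173416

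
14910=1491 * 10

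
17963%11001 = 6962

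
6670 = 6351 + 319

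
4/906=2/453 ≈ 0.00442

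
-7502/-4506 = 1 + 1498/2253 ≈ 1.66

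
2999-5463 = -2464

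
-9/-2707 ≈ 0.00332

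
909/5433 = 303/1811 ≈ 0.167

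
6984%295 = 199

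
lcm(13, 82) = 1066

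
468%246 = 222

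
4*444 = 1776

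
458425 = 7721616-7263191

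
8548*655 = 5598940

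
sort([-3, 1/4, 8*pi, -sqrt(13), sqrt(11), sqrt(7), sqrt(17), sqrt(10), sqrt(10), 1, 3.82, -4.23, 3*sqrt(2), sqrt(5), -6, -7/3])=[-6, -4.23, -sqrt(13), -3, -7/3, 1/4, 1, sqrt(5), sqrt(7), sqrt(10), sqrt(10), sqrt(11), 3.82, sqrt(17), 3*sqrt(2), 8*pi]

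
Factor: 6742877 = 29^1 * 232513^1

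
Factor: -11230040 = -1 * 2^3 * 5^1 * 280751^1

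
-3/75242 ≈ -0.0000399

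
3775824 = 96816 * 39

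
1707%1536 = 171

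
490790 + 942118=1432908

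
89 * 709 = 63101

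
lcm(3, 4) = 12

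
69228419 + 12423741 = 81652160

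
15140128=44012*344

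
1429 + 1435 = 2864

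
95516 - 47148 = 48368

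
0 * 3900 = 0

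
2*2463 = 4926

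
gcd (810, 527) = 1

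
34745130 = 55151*630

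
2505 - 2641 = -136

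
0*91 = 0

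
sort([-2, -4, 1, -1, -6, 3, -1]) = [-6, -4, -2, -1, -1, 1, 3]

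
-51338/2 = -25669 = -25669.00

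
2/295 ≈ 0.00678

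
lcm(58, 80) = 2320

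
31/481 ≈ 0.0644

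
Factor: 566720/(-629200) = -1*2^2*5^(-1)*7^1*11^(-1)*13^(-1)*23^1 = -644/715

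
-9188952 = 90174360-99363312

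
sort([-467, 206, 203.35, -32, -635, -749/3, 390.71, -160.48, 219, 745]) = [-635, -467, -749/3, -160.48, -32, 203.35, 206, 219, 390.71, 745]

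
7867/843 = 9 + 280/843 ≈ 9.33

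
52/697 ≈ 0.0746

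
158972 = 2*79486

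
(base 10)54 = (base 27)20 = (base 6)130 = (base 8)66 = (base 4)312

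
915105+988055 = 1903160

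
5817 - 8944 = -3127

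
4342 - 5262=-920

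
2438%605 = 18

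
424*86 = 36464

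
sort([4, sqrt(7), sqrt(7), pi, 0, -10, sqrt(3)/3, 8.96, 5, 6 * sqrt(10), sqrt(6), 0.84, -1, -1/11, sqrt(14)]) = [-10, -1, -1/11, 0, sqrt(3)/3, 0.84, sqrt(6), sqrt(7), sqrt(7), pi, sqrt(14), 4, 5, 8.96, 6 * sqrt(10)]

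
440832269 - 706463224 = -265630955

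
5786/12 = 482+1/6 ≈ 482.17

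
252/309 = 84/103 ≈ 0.816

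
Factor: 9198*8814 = 2^2*3^3*7^1*13^1*73^1*113^1 = 81071172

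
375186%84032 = 39058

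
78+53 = 131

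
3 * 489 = 1467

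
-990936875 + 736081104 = -254855771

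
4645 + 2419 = 7064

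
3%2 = 1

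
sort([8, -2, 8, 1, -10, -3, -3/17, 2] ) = [-10, -3, -2, -3/17, 1, 2, 8, 8] 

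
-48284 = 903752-952036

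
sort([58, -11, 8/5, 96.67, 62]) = [-11, 8/5, 58, 62, 96.67]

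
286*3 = 858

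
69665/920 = 75 + 133/184 ≈ 75.72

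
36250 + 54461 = 90711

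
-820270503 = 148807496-969077999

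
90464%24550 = 16814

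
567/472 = 1 + 95/472 ≈ 1.20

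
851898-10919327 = -10067429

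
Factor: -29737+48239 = 2^1*11^1*29^2 = 18502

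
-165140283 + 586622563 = 421482280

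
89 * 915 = 81435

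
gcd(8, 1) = 1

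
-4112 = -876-3236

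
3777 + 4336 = 8113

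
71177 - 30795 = 40382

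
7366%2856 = 1654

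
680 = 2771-2091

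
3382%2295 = 1087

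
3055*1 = 3055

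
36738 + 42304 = 79042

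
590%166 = 92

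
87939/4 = 21984 + 3/4 = 21984.75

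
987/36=329/12 ≈ 27.42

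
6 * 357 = 2142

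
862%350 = 162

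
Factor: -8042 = -1*2^1*4021^1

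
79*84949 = 6710971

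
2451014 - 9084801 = -6633787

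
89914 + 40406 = 130320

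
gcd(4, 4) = 4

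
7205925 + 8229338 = 15435263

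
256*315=80640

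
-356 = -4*89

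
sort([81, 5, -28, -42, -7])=[-42, -28, -7, 5, 81]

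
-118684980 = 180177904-298862884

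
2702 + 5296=7998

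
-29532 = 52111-81643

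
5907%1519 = 1350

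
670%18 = 4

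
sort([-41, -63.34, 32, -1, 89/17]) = [-63.34, -41, -1, 89/17, 32]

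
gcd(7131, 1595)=1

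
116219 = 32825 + 83394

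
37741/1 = 37741 = 37741.00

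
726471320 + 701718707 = 1428190027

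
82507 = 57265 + 25242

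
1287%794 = 493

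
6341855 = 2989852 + 3352003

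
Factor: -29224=-1 * 2^3 * 13^1 * 281^1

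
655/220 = 131/44 ≈ 2.98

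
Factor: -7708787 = -1 * 1031^1 * 7477^1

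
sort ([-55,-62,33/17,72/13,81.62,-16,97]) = [-62,-55,-16,33/17,72/13,81.62,97]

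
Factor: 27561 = 3^1*9187^1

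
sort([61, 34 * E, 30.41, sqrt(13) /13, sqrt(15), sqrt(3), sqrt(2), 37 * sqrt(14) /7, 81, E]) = [sqrt(13) /13, sqrt(2), sqrt(3), E, sqrt(15), 37 * sqrt(14) /7, 30.41, 61, 81, 34 * E]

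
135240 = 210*644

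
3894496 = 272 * 14318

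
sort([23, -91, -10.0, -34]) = [-91, -34, -10.0, 23]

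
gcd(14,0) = 14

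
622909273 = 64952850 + 557956423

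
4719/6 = 786 + 1/2 = 786.50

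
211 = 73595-73384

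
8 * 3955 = 31640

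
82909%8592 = 5581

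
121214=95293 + 25921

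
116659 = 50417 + 66242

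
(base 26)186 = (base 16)37a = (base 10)890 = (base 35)pf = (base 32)rq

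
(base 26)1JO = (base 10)1194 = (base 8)2252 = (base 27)1H6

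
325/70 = 65/14≈4.64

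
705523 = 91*7753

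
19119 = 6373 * 3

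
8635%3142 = 2351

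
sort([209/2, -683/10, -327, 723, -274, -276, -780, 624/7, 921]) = [-780, -327, -276, -274, -683/10, 624/7, 209/2, 723, 921]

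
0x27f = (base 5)10024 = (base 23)14i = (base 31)kj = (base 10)639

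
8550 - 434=8116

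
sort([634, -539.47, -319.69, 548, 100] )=[-539.47, -319.69, 100, 548, 634] 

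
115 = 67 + 48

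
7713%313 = 201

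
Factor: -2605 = -1 * 5^1 * 521^1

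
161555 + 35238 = 196793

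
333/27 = 12 + 1/3 ≈ 12.33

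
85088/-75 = -1134 - 38/75 ≈ -1134.51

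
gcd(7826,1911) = 91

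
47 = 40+7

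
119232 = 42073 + 77159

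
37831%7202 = 1821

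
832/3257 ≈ 0.255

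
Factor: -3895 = -1*5^1*19^1*41^1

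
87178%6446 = 3380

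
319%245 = 74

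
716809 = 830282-113473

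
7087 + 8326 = 15413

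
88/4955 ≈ 0.0178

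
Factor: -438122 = -1 * 2^1 * 439^1 * 499^1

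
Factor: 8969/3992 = 2^(-3)*499^(-1)*8969^1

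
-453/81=-151/27 ≈ -5.59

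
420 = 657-237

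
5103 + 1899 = 7002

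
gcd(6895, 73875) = 985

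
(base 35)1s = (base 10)63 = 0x3f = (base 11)58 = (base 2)111111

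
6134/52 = 3067/26 ≈ 117.96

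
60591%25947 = 8697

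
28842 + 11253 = 40095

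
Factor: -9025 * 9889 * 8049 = -1 * 3^1 * 5^2 * 11^1 * 19^2 * 29^1 * 31^1 * 2683^1 = -718358963025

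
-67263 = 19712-86975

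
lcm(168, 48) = 336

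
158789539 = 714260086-555470547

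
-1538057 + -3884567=-5422624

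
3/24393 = 1/8131 ≈ 0.000123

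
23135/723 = 31 + 722/723 ≈ 32.00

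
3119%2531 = 588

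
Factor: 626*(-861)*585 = -1*2^1*3^3*5^1*7^1*13^1*41^1*313^1 = -315306810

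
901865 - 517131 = 384734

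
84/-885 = -28/295 ≈ -0.0949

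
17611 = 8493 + 9118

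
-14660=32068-46728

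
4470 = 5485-1015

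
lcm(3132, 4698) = 9396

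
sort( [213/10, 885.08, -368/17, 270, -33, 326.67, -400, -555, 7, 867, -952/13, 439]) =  [-555, -400, -952/13, -33, -368/17, 7, 213/10, 270, 326.67, 439, 867, 885.08]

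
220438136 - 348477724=-128039588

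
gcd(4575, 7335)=15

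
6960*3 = 20880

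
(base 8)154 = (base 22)4k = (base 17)66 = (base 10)108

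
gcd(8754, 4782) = 6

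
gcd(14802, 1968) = 6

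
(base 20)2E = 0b110110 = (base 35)1J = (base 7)105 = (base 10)54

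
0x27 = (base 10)39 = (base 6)103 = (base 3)1110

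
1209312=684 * 1768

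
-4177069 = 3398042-7575111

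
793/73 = 10 + 63/73 ≈ 10.86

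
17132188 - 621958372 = -604826184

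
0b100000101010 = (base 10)2090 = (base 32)21a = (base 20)54a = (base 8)4052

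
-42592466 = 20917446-63509912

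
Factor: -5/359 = -1*5^1*359^(-1)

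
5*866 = 4330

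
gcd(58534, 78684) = 2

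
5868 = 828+5040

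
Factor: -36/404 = -1 * 3^2 * 101^(-1) = -9/101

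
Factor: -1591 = -1 * 37^1 * 43^1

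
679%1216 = 679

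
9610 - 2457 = 7153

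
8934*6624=59178816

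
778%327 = 124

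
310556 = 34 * 9134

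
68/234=34/117≈0.291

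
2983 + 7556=10539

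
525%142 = 99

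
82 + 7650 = 7732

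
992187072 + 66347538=1058534610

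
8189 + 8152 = 16341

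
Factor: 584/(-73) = -1*2^3 = -8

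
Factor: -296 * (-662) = 2^4 * 37^1 * 331^1 = 195952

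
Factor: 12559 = 19^1*661^1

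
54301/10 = 5430 + 1/10 = 5430.10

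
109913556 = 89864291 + 20049265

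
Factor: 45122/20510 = 5^(-1)*11^1 = 11/5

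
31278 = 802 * 39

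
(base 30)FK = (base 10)470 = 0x1D6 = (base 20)13A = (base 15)215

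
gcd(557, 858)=1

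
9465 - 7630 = 1835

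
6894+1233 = 8127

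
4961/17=291+14/17 ≈ 291.82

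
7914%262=54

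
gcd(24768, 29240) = 344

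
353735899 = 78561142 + 275174757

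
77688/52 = 1494 = 1494.00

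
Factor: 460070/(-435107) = -1 * 2^1 * 5^1 * 13^1 * 3539^1 * 435107^(-1)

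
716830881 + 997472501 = 1714303382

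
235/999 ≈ 0.235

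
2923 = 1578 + 1345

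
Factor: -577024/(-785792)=2^2*7^1*23^1*877^(-1)=644/877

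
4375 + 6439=10814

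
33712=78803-45091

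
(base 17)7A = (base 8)201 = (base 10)129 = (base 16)81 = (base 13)9C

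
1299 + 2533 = 3832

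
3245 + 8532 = 11777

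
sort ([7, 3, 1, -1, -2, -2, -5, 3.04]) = [-5, -2, -2, -1, 1, 3, 3.04, 7]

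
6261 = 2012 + 4249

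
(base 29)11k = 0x37a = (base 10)890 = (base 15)3e5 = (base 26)186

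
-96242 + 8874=-87368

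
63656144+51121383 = 114777527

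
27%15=12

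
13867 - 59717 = -45850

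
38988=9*4332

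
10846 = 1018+9828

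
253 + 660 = 913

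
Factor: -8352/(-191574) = 2^4*367^(-1) = 16/367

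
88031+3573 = 91604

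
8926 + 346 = 9272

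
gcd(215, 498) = 1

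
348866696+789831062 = 1138697758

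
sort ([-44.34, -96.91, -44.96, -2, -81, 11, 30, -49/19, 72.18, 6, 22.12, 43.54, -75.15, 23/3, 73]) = [-96.91, -81, -75.15, -44.96, -44.34, -49/19, -2, 6, 23/3, 11, 22.12, 30, 43.54, 72.18, 73]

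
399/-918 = -133/306 ≈ -0.435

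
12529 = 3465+9064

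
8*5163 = 41304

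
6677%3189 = 299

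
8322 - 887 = 7435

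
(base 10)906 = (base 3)1020120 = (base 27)16f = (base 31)t7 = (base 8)1612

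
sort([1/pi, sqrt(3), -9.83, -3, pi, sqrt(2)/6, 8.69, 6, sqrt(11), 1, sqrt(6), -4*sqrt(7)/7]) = [-9.83, -3, -4*sqrt(7)/7, sqrt(2)/6, 1/pi, 1, sqrt(3), sqrt(6), pi, sqrt(11), 6, 8.69]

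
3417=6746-3329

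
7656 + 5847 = 13503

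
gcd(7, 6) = 1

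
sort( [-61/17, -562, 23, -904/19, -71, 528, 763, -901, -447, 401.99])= [-901, -562, -447, -71, -904/19, -61/17, 23, 401.99, 528, 763]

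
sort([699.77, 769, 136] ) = [136, 699.77, 769] 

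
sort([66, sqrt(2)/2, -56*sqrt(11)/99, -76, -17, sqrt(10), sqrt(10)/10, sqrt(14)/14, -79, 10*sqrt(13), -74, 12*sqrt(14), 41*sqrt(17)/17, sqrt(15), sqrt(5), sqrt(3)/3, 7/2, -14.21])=[-79, -76, -74, -17, -14.21, -56*sqrt(11)/99, sqrt(14)/14, sqrt(10)/10, sqrt(3)/3, sqrt(2)/2, sqrt(5), sqrt(10), 7/2, sqrt(15), 41*sqrt(17)/17, 10*sqrt(13), 12*sqrt(14), 66]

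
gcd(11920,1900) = 20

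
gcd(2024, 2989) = 1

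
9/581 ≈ 0.0155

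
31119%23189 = 7930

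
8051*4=32204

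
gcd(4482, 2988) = 1494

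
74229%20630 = 12339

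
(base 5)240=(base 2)1000110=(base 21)37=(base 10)70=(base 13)55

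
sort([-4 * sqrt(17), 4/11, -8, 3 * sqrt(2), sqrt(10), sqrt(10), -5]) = [-4 * sqrt(17), -8, -5, 4/11, sqrt(10), sqrt(10), 3 * sqrt(2)]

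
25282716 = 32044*789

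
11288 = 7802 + 3486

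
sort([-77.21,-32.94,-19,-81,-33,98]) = [-81,-77.21,-33,-32.94,-19,98]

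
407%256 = 151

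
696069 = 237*2937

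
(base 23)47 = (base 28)3f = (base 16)63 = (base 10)99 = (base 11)90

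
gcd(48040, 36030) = 12010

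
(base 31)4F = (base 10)139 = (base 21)6D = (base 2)10001011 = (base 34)43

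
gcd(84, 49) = 7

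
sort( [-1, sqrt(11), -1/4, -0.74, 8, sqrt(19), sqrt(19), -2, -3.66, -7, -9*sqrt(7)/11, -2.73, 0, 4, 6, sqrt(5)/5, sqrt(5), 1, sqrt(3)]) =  [-7, -3.66, -2.73, -9*sqrt(7)/11, -2, -1, -0.74, -1/4, 0, sqrt(5)/5, 1, sqrt(3), sqrt(5), sqrt(11), 4, sqrt(19), sqrt(19), 6, 8]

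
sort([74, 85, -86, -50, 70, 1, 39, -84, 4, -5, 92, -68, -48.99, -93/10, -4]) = [-86, -84, -68, -50, -48.99, -93/10, -5, -4, 1, 4, 39, 70, 74, 85, 92]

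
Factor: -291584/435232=-1*2^3*7^(-1)*17^1*29^(-1)=-136/203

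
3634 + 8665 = 12299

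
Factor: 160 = 2^5*5^1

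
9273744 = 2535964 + 6737780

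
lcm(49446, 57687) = 346122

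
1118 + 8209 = 9327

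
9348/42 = 1558/7 ≈ 222.57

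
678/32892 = 113/5482 ≈ 0.0206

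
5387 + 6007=11394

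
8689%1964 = 833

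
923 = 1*923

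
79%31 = 17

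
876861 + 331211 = 1208072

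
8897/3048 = 2 + 2801/3048 ≈ 2.92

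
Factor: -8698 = -1 * 2^1 * 4349^1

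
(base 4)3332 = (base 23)b1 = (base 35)79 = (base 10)254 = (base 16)fe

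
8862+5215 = 14077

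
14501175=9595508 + 4905667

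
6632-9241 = -2609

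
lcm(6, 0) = 0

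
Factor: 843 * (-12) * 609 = -1 * 2^2 * 3^3 * 7^1 * 29^1 * 281^1 = -6160644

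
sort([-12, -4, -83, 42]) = [-83, -12, -4, 42]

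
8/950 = 4/475 ≈ 0.00842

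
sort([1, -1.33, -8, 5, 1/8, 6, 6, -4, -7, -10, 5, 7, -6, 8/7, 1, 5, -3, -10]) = [-10, -10, -8, -7, -6, -4, -3, -1.33, 1/8, 1, 1, 8/7, 5, 5, 5, 6, 6, 7]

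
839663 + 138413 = 978076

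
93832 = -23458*(-4)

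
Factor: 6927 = 3^1 * 2309^1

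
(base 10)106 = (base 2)1101010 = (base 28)3m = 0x6a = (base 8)152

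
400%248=152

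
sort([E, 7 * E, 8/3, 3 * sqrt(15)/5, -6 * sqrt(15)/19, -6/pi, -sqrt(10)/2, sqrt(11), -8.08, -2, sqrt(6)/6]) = [-8.08, -2, -6/pi, -sqrt(10)/2, -6 * sqrt(15)/19, sqrt(6)/6, 3 * sqrt(15)/5, 8/3, E, sqrt(11), 7 * E]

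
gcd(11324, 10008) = 4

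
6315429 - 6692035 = -376606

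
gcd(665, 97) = 1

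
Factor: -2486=-1*2^1*11^1*113^1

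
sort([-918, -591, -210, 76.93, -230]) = [-918, -591, -230, -210, 76.93]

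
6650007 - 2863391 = 3786616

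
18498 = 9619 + 8879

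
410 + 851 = 1261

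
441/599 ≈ 0.736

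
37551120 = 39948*940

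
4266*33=140778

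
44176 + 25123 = 69299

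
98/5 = 19 + 3/5 = 19.60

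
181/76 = 2+29/76 ≈ 2.38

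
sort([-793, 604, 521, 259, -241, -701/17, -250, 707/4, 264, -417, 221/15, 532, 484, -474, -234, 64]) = [-793, -474, -417, -250, -241, -234, -701/17, 221/15, 64, 707/4, 259, 264, 484, 521, 532, 604]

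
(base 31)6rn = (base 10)6626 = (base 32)6f2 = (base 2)1100111100010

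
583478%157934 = 109676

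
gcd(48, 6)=6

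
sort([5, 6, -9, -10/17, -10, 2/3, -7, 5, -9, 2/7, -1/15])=[-10, -9, -9, -7, -10/17, -1/15, 2/7, 2/3, 5, 5, 6]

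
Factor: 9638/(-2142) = -1*3^(-2)*7^(-1)*17^(-1)*61^1*79^1 = -4819/1071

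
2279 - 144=2135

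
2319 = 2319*1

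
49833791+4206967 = 54040758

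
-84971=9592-94563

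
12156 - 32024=-19868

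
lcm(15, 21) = 105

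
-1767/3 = -589 = -589.00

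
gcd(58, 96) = 2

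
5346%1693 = 267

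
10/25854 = 5/12927 ≈ 0.000387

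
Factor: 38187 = 3^2 * 4243^1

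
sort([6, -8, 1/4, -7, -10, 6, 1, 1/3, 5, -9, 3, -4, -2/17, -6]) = [-10, -9, -8, -7, -6, -4, -2/17, 1/4, 1/3, 1, 3, 5, 6, 6]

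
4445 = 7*635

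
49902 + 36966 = 86868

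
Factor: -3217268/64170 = -1*2^1*3^(-2)*5^(-1)*23^(-1)*31^(-1)*804317^1 = -1608634/32085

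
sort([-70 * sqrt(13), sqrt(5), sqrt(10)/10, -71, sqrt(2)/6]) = [-70 * sqrt(13), -71, sqrt(2)/6, sqrt(10)/10, sqrt(5)]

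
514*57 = 29298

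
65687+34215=99902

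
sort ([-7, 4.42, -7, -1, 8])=[-7, -7, -1, 4.42, 8]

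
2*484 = 968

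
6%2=0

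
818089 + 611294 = 1429383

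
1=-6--7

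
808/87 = 9 + 25/87 ≈ 9.29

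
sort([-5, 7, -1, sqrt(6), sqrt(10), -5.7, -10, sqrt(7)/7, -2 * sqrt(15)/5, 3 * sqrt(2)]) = [-10, -5.7, -5, -2 * sqrt(15)/5, -1, sqrt(7)/7, sqrt(6), sqrt(10), 3 * sqrt(2), 7]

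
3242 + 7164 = 10406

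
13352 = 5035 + 8317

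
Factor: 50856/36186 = 2^2*13^1*37^(-1) = 52/37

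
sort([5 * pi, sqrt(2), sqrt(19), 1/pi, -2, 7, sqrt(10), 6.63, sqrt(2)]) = [-2, 1/pi, sqrt(2), sqrt(2), sqrt(10), sqrt(19), 6.63, 7, 5 * pi]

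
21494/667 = 32 + 150/667 ≈ 32.22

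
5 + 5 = 10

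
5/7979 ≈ 0.000627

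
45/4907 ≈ 0.00917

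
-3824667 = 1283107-5107774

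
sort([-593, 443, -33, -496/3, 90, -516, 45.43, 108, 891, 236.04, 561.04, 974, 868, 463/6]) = [-593, -516, -496/3, -33, 45.43, 463/6, 90, 108, 236.04, 443, 561.04, 868, 891, 974]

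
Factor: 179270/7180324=2^(-1)*5^1*7^1*13^1*17^(-1)*23^(-1)*197^1*4591^(-1)=89635/3590162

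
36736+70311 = 107047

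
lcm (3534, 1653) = 102486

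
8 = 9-1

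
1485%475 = 60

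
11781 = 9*1309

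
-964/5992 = -241/1498 ≈ -0.161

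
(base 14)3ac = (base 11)613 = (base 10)740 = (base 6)3232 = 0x2e4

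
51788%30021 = 21767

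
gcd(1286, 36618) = 2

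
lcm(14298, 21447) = 42894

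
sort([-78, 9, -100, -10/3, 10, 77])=[-100, -78, -10/3, 9, 10, 77]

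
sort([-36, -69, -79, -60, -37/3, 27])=[-79, -69, -60, -36, -37/3, 27]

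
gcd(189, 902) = 1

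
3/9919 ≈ 0.000302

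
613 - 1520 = -907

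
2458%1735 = 723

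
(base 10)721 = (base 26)11j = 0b1011010001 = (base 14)397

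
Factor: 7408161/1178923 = 3^2 * 317^(-1) * 3719^(-1) * 823129^1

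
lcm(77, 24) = 1848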